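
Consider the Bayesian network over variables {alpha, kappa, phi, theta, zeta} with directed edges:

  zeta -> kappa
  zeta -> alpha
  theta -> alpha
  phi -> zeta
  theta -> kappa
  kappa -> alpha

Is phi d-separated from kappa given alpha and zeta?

There are 3 undirected paths between phi and kappa; checking each against the conditioning set {alpha, zeta}:
Path 1: phi → zeta → alpha ← theta → kappa
  zeta is a chain here and zeta is conditioned on, so the path is blocked at zeta.
Path 2: phi → zeta → alpha ← kappa
  zeta is a chain here and zeta is conditioned on, so the path is blocked at zeta.
Path 3: phi → zeta → kappa
  zeta is a chain here and zeta is conditioned on, so the path is blocked at zeta.
Every path is blocked, so phi and kappa are d-separated given {alpha, zeta}.

Yes — phi and kappa are d-separated given {alpha, zeta}.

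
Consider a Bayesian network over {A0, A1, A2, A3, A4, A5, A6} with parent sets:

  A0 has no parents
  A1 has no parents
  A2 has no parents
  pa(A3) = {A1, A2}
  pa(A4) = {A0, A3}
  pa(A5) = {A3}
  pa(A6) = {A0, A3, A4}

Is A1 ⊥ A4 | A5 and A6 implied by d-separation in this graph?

3 paths connect A1 and A4; each must be blocked for d-separation to hold:
Path 1: A1 → A3 → A4
  A3 is a chain and A3 is not conditioned on — no node blocks this path, so it is active.
Path 2: A1 → A3 → A6 ← A4
  A3 is a chain and A3 is not conditioned on; A6 is a collider and A6 is conditioned on, which opens it — no node blocks this path, so it is active.
Path 3: A1 → A3 → A6 ← A0 → A4
  A3 is a chain and A3 is not conditioned on; A6 is a collider and A6 is conditioned on, which opens it; A0 is a fork and A0 is not conditioned on — no node blocks this path, so it is active.
Since the path A1 → A3 → A4 is active, A1 and A4 are not d-separated given {A5, A6}.

No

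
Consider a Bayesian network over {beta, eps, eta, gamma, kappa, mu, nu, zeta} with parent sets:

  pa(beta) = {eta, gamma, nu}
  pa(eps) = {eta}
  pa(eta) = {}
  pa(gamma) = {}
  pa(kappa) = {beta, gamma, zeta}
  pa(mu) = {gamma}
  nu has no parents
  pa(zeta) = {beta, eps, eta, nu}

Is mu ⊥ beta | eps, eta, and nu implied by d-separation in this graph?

No

There are 6 undirected paths between mu and beta; checking each against the conditioning set {eps, eta, nu}:
Path 1: mu ← gamma → kappa ← beta
  kappa is a collider here and neither kappa nor any of its descendants is conditioned on, so the collider stays closed — the path is blocked at kappa.
Path 2: mu ← gamma → kappa ← zeta ← nu → beta
  kappa is a collider here and neither kappa nor any of its descendants is conditioned on, so the collider stays closed — the path is blocked at kappa.
Path 3: mu ← gamma → kappa ← zeta ← beta
  kappa is a collider here and neither kappa nor any of its descendants is conditioned on, so the collider stays closed — the path is blocked at kappa.
Path 4: mu ← gamma → kappa ← zeta ← eps ← eta → beta
  kappa is a collider here and neither kappa nor any of its descendants is conditioned on, so the collider stays closed — the path is blocked at kappa.
Path 5: mu ← gamma → kappa ← zeta ← eta → beta
  kappa is a collider here and neither kappa nor any of its descendants is conditioned on, so the collider stays closed — the path is blocked at kappa.
Path 6: mu ← gamma → beta
  gamma is a fork and gamma is not conditioned on — no node blocks this path, so it is active.
Because an active path exists, mu and beta are not d-separated.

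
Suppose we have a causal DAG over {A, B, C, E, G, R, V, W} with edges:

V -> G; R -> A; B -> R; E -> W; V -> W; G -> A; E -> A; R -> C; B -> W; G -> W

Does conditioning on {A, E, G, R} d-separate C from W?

Yes

There are 4 undirected paths between C and W; checking each against the conditioning set {A, E, G, R}:
  1. C ← R ← B → W — R:chain[blocks]; B:fork[open] ⇒ blocked
  2. C ← R → A ← G ← V → W — R:fork[blocks]; A:collider[open]; G:chain[blocks]; V:fork[open] ⇒ blocked
  3. C ← R → A ← G → W — R:fork[blocks]; A:collider[open]; G:fork[blocks] ⇒ blocked
  4. C ← R → A ← E → W — R:fork[blocks]; A:collider[open]; E:fork[blocks] ⇒ blocked
All paths are blocked; C ⊥ W | {A, E, G, R} holds.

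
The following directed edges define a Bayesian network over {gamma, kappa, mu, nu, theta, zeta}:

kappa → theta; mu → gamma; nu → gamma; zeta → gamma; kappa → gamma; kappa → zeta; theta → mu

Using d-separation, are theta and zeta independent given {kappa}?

4 paths connect theta and zeta; each must be blocked for d-separation to hold:
Path 1: theta → mu → gamma ← zeta
  gamma is a collider here and neither gamma nor any of its descendants is conditioned on, so the collider stays closed — the path is blocked at gamma.
Path 2: theta → mu → gamma ← kappa → zeta
  gamma is a collider here and neither gamma nor any of its descendants is conditioned on, so the collider stays closed — the path is blocked at gamma.
Path 3: theta ← kappa → zeta
  kappa is a fork here and kappa is conditioned on, so the path is blocked at kappa.
Path 4: theta ← kappa → gamma ← zeta
  kappa is a fork here and kappa is conditioned on, so the path is blocked at kappa.
All paths are blocked; theta ⊥ zeta | {kappa} holds.

Yes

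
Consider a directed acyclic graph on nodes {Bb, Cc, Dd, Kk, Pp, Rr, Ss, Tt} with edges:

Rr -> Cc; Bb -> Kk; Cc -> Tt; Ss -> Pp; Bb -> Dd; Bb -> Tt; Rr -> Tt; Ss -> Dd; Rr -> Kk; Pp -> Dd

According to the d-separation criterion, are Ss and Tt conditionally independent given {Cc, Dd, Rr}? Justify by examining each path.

No

There are 6 undirected paths between Ss and Tt; checking each against the conditioning set {Cc, Dd, Rr}:
Path 1: Ss → Pp → Dd ← Bb → Tt
  Pp is a chain and Pp is not conditioned on; Dd is a collider and Dd is conditioned on, which opens it; Bb is a fork and Bb is not conditioned on — no node blocks this path, so it is active.
Path 2: Ss → Pp → Dd ← Bb → Kk ← Rr → Tt
  Kk is a collider here and neither Kk nor any of its descendants is conditioned on, so the collider stays closed — the path is blocked at Kk.
Path 3: Ss → Pp → Dd ← Bb → Kk ← Rr → Cc → Tt
  Kk is a collider here and neither Kk nor any of its descendants is conditioned on, so the collider stays closed — the path is blocked at Kk.
Path 4: Ss → Dd ← Bb → Tt
  Dd is a collider and Dd is conditioned on, which opens it; Bb is a fork and Bb is not conditioned on — no node blocks this path, so it is active.
Path 5: Ss → Dd ← Bb → Kk ← Rr → Tt
  Kk is a collider here and neither Kk nor any of its descendants is conditioned on, so the collider stays closed — the path is blocked at Kk.
Path 6: Ss → Dd ← Bb → Kk ← Rr → Cc → Tt
  Kk is a collider here and neither Kk nor any of its descendants is conditioned on, so the collider stays closed — the path is blocked at Kk.
Since the path Ss → Pp → Dd ← Bb → Tt is active, Ss and Tt are not d-separated given {Cc, Dd, Rr}.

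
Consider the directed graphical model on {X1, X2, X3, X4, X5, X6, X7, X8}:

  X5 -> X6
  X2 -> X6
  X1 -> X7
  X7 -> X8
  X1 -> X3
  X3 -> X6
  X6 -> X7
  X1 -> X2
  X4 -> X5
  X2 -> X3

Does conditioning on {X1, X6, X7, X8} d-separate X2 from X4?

No

5 paths connect X2 and X4; each must be blocked for d-separation to hold:
Path 1: X2 ← X1 → X3 → X6 ← X5 ← X4
  X1 is a fork here and X1 is conditioned on, so the path is blocked at X1.
Path 2: X2 ← X1 → X7 ← X6 ← X5 ← X4
  X1 is a fork here and X1 is conditioned on, so the path is blocked at X1.
Path 3: X2 → X6 ← X5 ← X4
  X6 is a collider and X6 is conditioned on, which opens it; X5 is a chain and X5 is not conditioned on — no node blocks this path, so it is active.
Path 4: X2 → X3 ← X1 → X7 ← X6 ← X5 ← X4
  X1 is a fork here and X1 is conditioned on, so the path is blocked at X1.
Path 5: X2 → X3 → X6 ← X5 ← X4
  X3 is a chain and X3 is not conditioned on; X6 is a collider and X6 is conditioned on, which opens it; X5 is a chain and X5 is not conditioned on — no node blocks this path, so it is active.
Because an active path exists, X2 and X4 are not d-separated.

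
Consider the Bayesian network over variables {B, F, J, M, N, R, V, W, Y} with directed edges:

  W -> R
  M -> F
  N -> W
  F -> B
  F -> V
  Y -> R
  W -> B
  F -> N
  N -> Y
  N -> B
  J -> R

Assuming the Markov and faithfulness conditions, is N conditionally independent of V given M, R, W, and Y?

We examine all 4 paths between N and V:
Path 1: N ← F → V
  F is a fork and F is not conditioned on — no node blocks this path, so it is active.
Path 2: N → B ← F → V
  B is a collider here and neither B nor any of its descendants is conditioned on, so the collider stays closed — the path is blocked at B.
Path 3: N → Y → R ← W → B ← F → V
  Y is a chain here and Y is conditioned on, so the path is blocked at Y.
Path 4: N → W → B ← F → V
  W is a chain here and W is conditioned on, so the path is blocked at W.
Since the path N ← F → V is active, N and V are not d-separated given {M, R, W, Y}.

No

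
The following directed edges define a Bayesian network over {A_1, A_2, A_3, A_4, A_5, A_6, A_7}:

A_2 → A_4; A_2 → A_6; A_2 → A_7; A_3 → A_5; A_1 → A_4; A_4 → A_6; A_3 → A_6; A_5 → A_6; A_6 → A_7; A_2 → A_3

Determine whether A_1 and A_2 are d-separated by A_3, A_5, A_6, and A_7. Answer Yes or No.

5 paths connect A_1 and A_2; each must be blocked for d-separation to hold:
  1. A_1 → A_4 ← A_2 — A_4:collider[open] ⇒ active
  2. A_1 → A_4 → A_6 ← A_2 — A_4:chain[open]; A_6:collider[open] ⇒ active
  3. A_1 → A_4 → A_6 → A_7 ← A_2 — A_4:chain[open]; A_6:chain[blocks]; A_7:collider[open] ⇒ blocked
  4. A_1 → A_4 → A_6 ← A_5 ← A_3 ← A_2 — A_4:chain[open]; A_6:collider[open]; A_5:chain[blocks]; A_3:chain[blocks] ⇒ blocked
  5. A_1 → A_4 → A_6 ← A_3 ← A_2 — A_4:chain[open]; A_6:collider[open]; A_3:chain[blocks] ⇒ blocked
At least one path is unblocked, so d-separation fails.

No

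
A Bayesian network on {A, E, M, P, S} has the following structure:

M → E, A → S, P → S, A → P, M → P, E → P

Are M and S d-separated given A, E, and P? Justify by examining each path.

Enumerating the 4 paths from M to S and testing each for blocking by {A, E, P}:
Path 1: M → P → S
  P is a chain here and P is conditioned on, so the path is blocked at P.
Path 2: M → P ← A → S
  A is a fork here and A is conditioned on, so the path is blocked at A.
Path 3: M → E → P → S
  E is a chain here and E is conditioned on, so the path is blocked at E.
Path 4: M → E → P ← A → S
  E is a chain here and E is conditioned on, so the path is blocked at E.
Every path is blocked, so M and S are d-separated given {A, E, P}.

Yes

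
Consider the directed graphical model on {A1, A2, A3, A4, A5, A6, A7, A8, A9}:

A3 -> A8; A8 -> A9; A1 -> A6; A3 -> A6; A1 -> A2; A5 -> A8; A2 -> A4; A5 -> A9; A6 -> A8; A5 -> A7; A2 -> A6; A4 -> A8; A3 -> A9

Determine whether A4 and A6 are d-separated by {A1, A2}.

There are 6 undirected paths between A4 and A6; checking each against the conditioning set {A1, A2}:
  1. A4 → A8 ← A3 → A6 — A8:collider[blocks]; A3:fork[open] ⇒ blocked
  2. A4 → A8 → A9 ← A3 → A6 — A8:chain[open]; A9:collider[blocks]; A3:fork[open] ⇒ blocked
  3. A4 → A8 ← A5 → A9 ← A3 → A6 — A8:collider[blocks]; A5:fork[open]; A9:collider[blocks]; A3:fork[open] ⇒ blocked
  4. A4 → A8 ← A6 — A8:collider[blocks] ⇒ blocked
  5. A4 ← A2 ← A1 → A6 — A2:chain[blocks]; A1:fork[blocks] ⇒ blocked
  6. A4 ← A2 → A6 — A2:fork[blocks] ⇒ blocked
Every path is blocked, so A4 and A6 are d-separated given {A1, A2}.

Yes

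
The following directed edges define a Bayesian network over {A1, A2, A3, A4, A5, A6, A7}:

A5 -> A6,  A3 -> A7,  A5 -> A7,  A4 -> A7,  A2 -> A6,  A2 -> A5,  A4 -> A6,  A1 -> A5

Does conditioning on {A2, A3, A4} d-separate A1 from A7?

No — A1 and A7 are not d-separated given {A2, A3, A4}.

3 paths connect A1 and A7; each must be blocked for d-separation to hold:
  1. A1 → A5 → A6 ← A4 → A7 — A5:chain[open]; A6:collider[blocks]; A4:fork[blocks] ⇒ blocked
  2. A1 → A5 ← A2 → A6 ← A4 → A7 — A5:collider[blocks]; A2:fork[blocks]; A6:collider[blocks]; A4:fork[blocks] ⇒ blocked
  3. A1 → A5 → A7 — A5:chain[open] ⇒ active
At least one path is unblocked, so d-separation fails.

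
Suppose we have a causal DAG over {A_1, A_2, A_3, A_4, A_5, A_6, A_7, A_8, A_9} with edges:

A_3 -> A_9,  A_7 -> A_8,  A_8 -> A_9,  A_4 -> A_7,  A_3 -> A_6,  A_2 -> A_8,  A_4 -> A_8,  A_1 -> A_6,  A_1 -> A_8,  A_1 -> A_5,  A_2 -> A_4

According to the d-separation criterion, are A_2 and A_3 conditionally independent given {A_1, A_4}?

There are 6 undirected paths between A_2 and A_3; checking each against the conditioning set {A_1, A_4}:
Path 1: A_2 → A_8 → A_9 ← A_3
  A_9 is a collider here and neither A_9 nor any of its descendants is conditioned on, so the collider stays closed — the path is blocked at A_9.
Path 2: A_2 → A_8 ← A_1 → A_6 ← A_3
  A_8 is a collider here and neither A_8 nor any of its descendants is conditioned on, so the collider stays closed — the path is blocked at A_8.
Path 3: A_2 → A_4 → A_8 → A_9 ← A_3
  A_4 is a chain here and A_4 is conditioned on, so the path is blocked at A_4.
Path 4: A_2 → A_4 → A_8 ← A_1 → A_6 ← A_3
  A_4 is a chain here and A_4 is conditioned on, so the path is blocked at A_4.
Path 5: A_2 → A_4 → A_7 → A_8 → A_9 ← A_3
  A_4 is a chain here and A_4 is conditioned on, so the path is blocked at A_4.
Path 6: A_2 → A_4 → A_7 → A_8 ← A_1 → A_6 ← A_3
  A_4 is a chain here and A_4 is conditioned on, so the path is blocked at A_4.
Since every path is blocked, d-separation holds.

Yes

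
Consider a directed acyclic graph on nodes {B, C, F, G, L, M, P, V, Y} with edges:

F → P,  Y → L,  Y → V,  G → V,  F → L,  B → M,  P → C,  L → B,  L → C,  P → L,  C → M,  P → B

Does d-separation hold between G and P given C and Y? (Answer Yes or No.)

Yes — G and P are d-separated given {C, Y}.

There are 6 undirected paths between G and P; checking each against the conditioning set {C, Y}:
Path 1: G → V ← Y → L ← F → P
  V is a collider here and neither V nor any of its descendants is conditioned on, so the collider stays closed — the path is blocked at V.
Path 2: G → V ← Y → L → C → M ← B ← P
  V is a collider here and neither V nor any of its descendants is conditioned on, so the collider stays closed — the path is blocked at V.
Path 3: G → V ← Y → L → C ← P
  V is a collider here and neither V nor any of its descendants is conditioned on, so the collider stays closed — the path is blocked at V.
Path 4: G → V ← Y → L → B → M ← C ← P
  V is a collider here and neither V nor any of its descendants is conditioned on, so the collider stays closed — the path is blocked at V.
Path 5: G → V ← Y → L → B ← P
  V is a collider here and neither V nor any of its descendants is conditioned on, so the collider stays closed — the path is blocked at V.
Path 6: G → V ← Y → L ← P
  V is a collider here and neither V nor any of its descendants is conditioned on, so the collider stays closed — the path is blocked at V.
All paths are blocked; G ⊥ P | {C, Y} holds.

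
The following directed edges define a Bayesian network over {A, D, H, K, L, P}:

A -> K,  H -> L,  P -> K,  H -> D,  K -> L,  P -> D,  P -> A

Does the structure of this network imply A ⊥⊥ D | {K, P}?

Yes

4 paths connect A and D; each must be blocked for d-separation to hold:
Path 1: A → K → L ← H → D
  K is a chain here and K is conditioned on, so the path is blocked at K.
Path 2: A → K ← P → D
  P is a fork here and P is conditioned on, so the path is blocked at P.
Path 3: A ← P → D
  P is a fork here and P is conditioned on, so the path is blocked at P.
Path 4: A ← P → K → L ← H → D
  P is a fork here and P is conditioned on, so the path is blocked at P.
All paths are blocked; A ⊥ D | {K, P} holds.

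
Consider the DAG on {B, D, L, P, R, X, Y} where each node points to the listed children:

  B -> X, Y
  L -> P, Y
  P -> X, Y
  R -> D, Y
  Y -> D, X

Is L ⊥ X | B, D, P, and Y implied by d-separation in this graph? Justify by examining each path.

Enumerating the 6 paths from L to X and testing each for blocking by {B, D, P, Y}:
  1. L → P → X — P:chain[blocks] ⇒ blocked
  2. L → P → Y ← B → X — P:chain[blocks]; Y:collider[open]; B:fork[blocks] ⇒ blocked
  3. L → P → Y → X — P:chain[blocks]; Y:chain[blocks] ⇒ blocked
  4. L → Y ← B → X — Y:collider[open]; B:fork[blocks] ⇒ blocked
  5. L → Y → X — Y:chain[blocks] ⇒ blocked
  6. L → Y ← P → X — Y:collider[open]; P:fork[blocks] ⇒ blocked
Every path is blocked, so L and X are d-separated given {B, D, P, Y}.

Yes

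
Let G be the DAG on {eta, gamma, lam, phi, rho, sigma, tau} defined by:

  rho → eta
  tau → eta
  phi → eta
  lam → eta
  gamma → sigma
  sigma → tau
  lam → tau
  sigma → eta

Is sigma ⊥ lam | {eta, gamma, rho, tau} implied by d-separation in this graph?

Enumerating the 4 paths from sigma to lam and testing each for blocking by {eta, gamma, rho, tau}:
  1. sigma → eta ← lam — eta:collider[open] ⇒ active
  2. sigma → eta ← tau ← lam — eta:collider[open]; tau:chain[blocks] ⇒ blocked
  3. sigma → tau → eta ← lam — tau:chain[blocks]; eta:collider[open] ⇒ blocked
  4. sigma → tau ← lam — tau:collider[open] ⇒ active
Since the path sigma → eta ← lam is active, sigma and lam are not d-separated given {eta, gamma, rho, tau}.

No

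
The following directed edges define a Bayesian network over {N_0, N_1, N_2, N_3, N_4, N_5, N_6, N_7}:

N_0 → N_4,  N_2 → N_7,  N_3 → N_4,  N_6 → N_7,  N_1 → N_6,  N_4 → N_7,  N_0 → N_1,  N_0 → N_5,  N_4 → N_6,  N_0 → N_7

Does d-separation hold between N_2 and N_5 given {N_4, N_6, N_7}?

Enumerating the 5 paths from N_2 to N_5 and testing each for blocking by {N_4, N_6, N_7}:
  1. N_2 → N_7 ← N_6 ← N_4 ← N_0 → N_5 — N_7:collider[open]; N_6:chain[blocks]; N_4:chain[blocks]; N_0:fork[open] ⇒ blocked
  2. N_2 → N_7 ← N_6 ← N_1 ← N_0 → N_5 — N_7:collider[open]; N_6:chain[blocks]; N_1:chain[open]; N_0:fork[open] ⇒ blocked
  3. N_2 → N_7 ← N_4 → N_6 ← N_1 ← N_0 → N_5 — N_7:collider[open]; N_4:fork[blocks]; N_6:collider[open]; N_1:chain[open]; N_0:fork[open] ⇒ blocked
  4. N_2 → N_7 ← N_4 ← N_0 → N_5 — N_7:collider[open]; N_4:chain[blocks]; N_0:fork[open] ⇒ blocked
  5. N_2 → N_7 ← N_0 → N_5 — N_7:collider[open]; N_0:fork[open] ⇒ active
Since the path N_2 → N_7 ← N_0 → N_5 is active, N_2 and N_5 are not d-separated given {N_4, N_6, N_7}.

No — N_2 and N_5 are not d-separated given {N_4, N_6, N_7}.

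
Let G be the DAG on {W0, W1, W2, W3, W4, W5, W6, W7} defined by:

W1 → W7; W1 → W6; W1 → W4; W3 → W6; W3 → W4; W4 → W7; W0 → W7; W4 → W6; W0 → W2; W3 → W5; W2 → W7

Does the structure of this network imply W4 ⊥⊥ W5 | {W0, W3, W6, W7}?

Yes — W4 and W5 are d-separated given {W0, W3, W6, W7}.

4 paths connect W4 and W5; each must be blocked for d-separation to hold:
Path 1: W4 → W7 ← W1 → W6 ← W3 → W5
  W3 is a fork here and W3 is conditioned on, so the path is blocked at W3.
Path 2: W4 ← W3 → W5
  W3 is a fork here and W3 is conditioned on, so the path is blocked at W3.
Path 3: W4 → W6 ← W3 → W5
  W3 is a fork here and W3 is conditioned on, so the path is blocked at W3.
Path 4: W4 ← W1 → W6 ← W3 → W5
  W3 is a fork here and W3 is conditioned on, so the path is blocked at W3.
Every path is blocked, so W4 and W5 are d-separated given {W0, W3, W6, W7}.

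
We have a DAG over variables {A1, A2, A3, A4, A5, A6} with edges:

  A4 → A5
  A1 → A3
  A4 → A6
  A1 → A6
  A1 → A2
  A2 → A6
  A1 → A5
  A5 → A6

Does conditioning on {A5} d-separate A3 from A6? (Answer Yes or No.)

No

There are 4 undirected paths between A3 and A6; checking each against the conditioning set {A5}:
  1. A3 ← A1 → A5 ← A4 → A6 — A1:fork[open]; A5:collider[open]; A4:fork[open] ⇒ active
  2. A3 ← A1 → A5 → A6 — A1:fork[open]; A5:chain[blocks] ⇒ blocked
  3. A3 ← A1 → A2 → A6 — A1:fork[open]; A2:chain[open] ⇒ active
  4. A3 ← A1 → A6 — A1:fork[open] ⇒ active
Because an active path exists, A3 and A6 are not d-separated.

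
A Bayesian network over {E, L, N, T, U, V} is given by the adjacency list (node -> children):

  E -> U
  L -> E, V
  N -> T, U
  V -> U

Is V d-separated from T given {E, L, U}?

No

Enumerating the 2 paths from V to T and testing each for blocking by {E, L, U}:
  1. V ← L → E → U ← N → T — L:fork[blocks]; E:chain[blocks]; U:collider[open]; N:fork[open] ⇒ blocked
  2. V → U ← N → T — U:collider[open]; N:fork[open] ⇒ active
At least one path is unblocked, so d-separation fails.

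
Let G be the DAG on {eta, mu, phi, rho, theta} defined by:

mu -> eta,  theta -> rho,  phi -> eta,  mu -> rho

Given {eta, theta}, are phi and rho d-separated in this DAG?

There is one path between phi and rho:
  1. phi → eta ← mu → rho — eta:collider[open]; mu:fork[open] ⇒ active
Since the path phi → eta ← mu → rho is active, phi and rho are not d-separated given {eta, theta}.

No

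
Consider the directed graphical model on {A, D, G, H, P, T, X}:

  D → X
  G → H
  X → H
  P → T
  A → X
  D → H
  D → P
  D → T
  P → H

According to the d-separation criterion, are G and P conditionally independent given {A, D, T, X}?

5 paths connect G and P; each must be blocked for d-separation to hold:
  1. G → H ← D → T ← P — H:collider[blocks]; D:fork[blocks]; T:collider[open] ⇒ blocked
  2. G → H ← D → P — H:collider[blocks]; D:fork[blocks] ⇒ blocked
  3. G → H ← X ← D → T ← P — H:collider[blocks]; X:chain[blocks]; D:fork[blocks]; T:collider[open] ⇒ blocked
  4. G → H ← X ← D → P — H:collider[blocks]; X:chain[blocks]; D:fork[blocks] ⇒ blocked
  5. G → H ← P — H:collider[blocks] ⇒ blocked
Since every path is blocked, d-separation holds.

Yes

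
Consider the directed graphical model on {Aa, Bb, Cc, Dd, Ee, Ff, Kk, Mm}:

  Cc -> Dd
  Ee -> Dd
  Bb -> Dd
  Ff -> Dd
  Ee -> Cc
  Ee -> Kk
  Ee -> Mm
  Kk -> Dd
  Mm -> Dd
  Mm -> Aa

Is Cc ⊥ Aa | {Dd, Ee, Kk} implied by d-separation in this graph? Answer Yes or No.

6 paths connect Cc and Aa; each must be blocked for d-separation to hold:
Path 1: Cc ← Ee → Kk → Dd ← Mm → Aa
  Ee is a fork here and Ee is conditioned on, so the path is blocked at Ee.
Path 2: Cc ← Ee → Mm → Aa
  Ee is a fork here and Ee is conditioned on, so the path is blocked at Ee.
Path 3: Cc ← Ee → Dd ← Mm → Aa
  Ee is a fork here and Ee is conditioned on, so the path is blocked at Ee.
Path 4: Cc → Dd ← Kk ← Ee → Mm → Aa
  Kk is a chain here and Kk is conditioned on, so the path is blocked at Kk.
Path 5: Cc → Dd ← Ee → Mm → Aa
  Ee is a fork here and Ee is conditioned on, so the path is blocked at Ee.
Path 6: Cc → Dd ← Mm → Aa
  Dd is a collider and Dd is conditioned on, which opens it; Mm is a fork and Mm is not conditioned on — no node blocks this path, so it is active.
Since the path Cc → Dd ← Mm → Aa is active, Cc and Aa are not d-separated given {Dd, Ee, Kk}.

No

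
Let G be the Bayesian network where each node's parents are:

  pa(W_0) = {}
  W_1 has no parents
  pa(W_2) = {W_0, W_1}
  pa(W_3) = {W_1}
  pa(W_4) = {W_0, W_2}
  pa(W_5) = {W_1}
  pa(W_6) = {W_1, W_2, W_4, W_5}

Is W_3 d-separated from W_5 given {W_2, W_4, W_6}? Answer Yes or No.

There are 5 undirected paths between W_3 and W_5; checking each against the conditioning set {W_2, W_4, W_6}:
Path 1: W_3 ← W_1 → W_5
  W_1 is a fork and W_1 is not conditioned on — no node blocks this path, so it is active.
Path 2: W_3 ← W_1 → W_2 → W_4 → W_6 ← W_5
  W_2 is a chain here and W_2 is conditioned on, so the path is blocked at W_2.
Path 3: W_3 ← W_1 → W_2 ← W_0 → W_4 → W_6 ← W_5
  W_4 is a chain here and W_4 is conditioned on, so the path is blocked at W_4.
Path 4: W_3 ← W_1 → W_2 → W_6 ← W_5
  W_2 is a chain here and W_2 is conditioned on, so the path is blocked at W_2.
Path 5: W_3 ← W_1 → W_6 ← W_5
  W_1 is a fork and W_1 is not conditioned on; W_6 is a collider and W_6 is conditioned on, which opens it — no node blocks this path, so it is active.
At least one path is unblocked, so d-separation fails.

No — W_3 and W_5 are not d-separated given {W_2, W_4, W_6}.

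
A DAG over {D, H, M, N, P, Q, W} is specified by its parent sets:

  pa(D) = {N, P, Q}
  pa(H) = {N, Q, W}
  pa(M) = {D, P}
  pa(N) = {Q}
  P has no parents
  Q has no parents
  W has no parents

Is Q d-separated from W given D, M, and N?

Yes

There are 3 undirected paths between Q and W; checking each against the conditioning set {D, M, N}:
  1. Q → H ← W — H:collider[blocks] ⇒ blocked
  2. Q → D ← N → H ← W — D:collider[open]; N:fork[blocks]; H:collider[blocks] ⇒ blocked
  3. Q → N → H ← W — N:chain[blocks]; H:collider[blocks] ⇒ blocked
Every path is blocked, so Q and W are d-separated given {D, M, N}.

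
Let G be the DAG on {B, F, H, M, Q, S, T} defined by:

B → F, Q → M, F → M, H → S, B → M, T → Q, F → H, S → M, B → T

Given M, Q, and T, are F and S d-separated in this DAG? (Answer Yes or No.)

There are 4 undirected paths between F and S; checking each against the conditioning set {M, Q, T}:
Path 1: F ← B → M ← S
  B is a fork and B is not conditioned on; M is a collider and M is conditioned on, which opens it — no node blocks this path, so it is active.
Path 2: F ← B → T → Q → M ← S
  T is a chain here and T is conditioned on, so the path is blocked at T.
Path 3: F → M ← S
  M is a collider and M is conditioned on, which opens it — no node blocks this path, so it is active.
Path 4: F → H → S
  H is a chain and H is not conditioned on — no node blocks this path, so it is active.
Since the path F ← B → M ← S is active, F and S are not d-separated given {M, Q, T}.

No — F and S are not d-separated given {M, Q, T}.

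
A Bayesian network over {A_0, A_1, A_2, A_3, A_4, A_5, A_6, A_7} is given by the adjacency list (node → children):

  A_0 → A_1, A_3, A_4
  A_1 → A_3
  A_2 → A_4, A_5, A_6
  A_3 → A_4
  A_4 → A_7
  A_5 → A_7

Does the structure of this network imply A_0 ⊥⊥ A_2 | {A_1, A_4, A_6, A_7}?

Enumerating the 6 paths from A_0 to A_2 and testing each for blocking by {A_1, A_4, A_6, A_7}:
  1. A_0 → A_1 → A_3 → A_4 ← A_2 — A_1:chain[blocks]; A_3:chain[open]; A_4:collider[open] ⇒ blocked
  2. A_0 → A_1 → A_3 → A_4 → A_7 ← A_5 ← A_2 — A_1:chain[blocks]; A_3:chain[open]; A_4:chain[blocks]; A_7:collider[open]; A_5:chain[open] ⇒ blocked
  3. A_0 → A_3 → A_4 ← A_2 — A_3:chain[open]; A_4:collider[open] ⇒ active
  4. A_0 → A_3 → A_4 → A_7 ← A_5 ← A_2 — A_3:chain[open]; A_4:chain[blocks]; A_7:collider[open]; A_5:chain[open] ⇒ blocked
  5. A_0 → A_4 ← A_2 — A_4:collider[open] ⇒ active
  6. A_0 → A_4 → A_7 ← A_5 ← A_2 — A_4:chain[blocks]; A_7:collider[open]; A_5:chain[open] ⇒ blocked
Because an active path exists, A_0 and A_2 are not d-separated.

No — A_0 and A_2 are not d-separated given {A_1, A_4, A_6, A_7}.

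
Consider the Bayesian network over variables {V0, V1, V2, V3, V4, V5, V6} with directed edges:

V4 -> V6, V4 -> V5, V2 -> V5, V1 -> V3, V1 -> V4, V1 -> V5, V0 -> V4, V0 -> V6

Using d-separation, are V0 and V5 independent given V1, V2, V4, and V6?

Yes

There are 4 undirected paths between V0 and V5; checking each against the conditioning set {V1, V2, V4, V6}:
Path 1: V0 → V6 ← V4 → V5
  V4 is a fork here and V4 is conditioned on, so the path is blocked at V4.
Path 2: V0 → V6 ← V4 ← V1 → V5
  V4 is a chain here and V4 is conditioned on, so the path is blocked at V4.
Path 3: V0 → V4 → V5
  V4 is a chain here and V4 is conditioned on, so the path is blocked at V4.
Path 4: V0 → V4 ← V1 → V5
  V1 is a fork here and V1 is conditioned on, so the path is blocked at V1.
All paths are blocked; V0 ⊥ V5 | {V1, V2, V4, V6} holds.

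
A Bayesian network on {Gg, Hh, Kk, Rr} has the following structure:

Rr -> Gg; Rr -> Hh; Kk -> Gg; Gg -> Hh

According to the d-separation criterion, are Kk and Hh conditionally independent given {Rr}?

No — Kk and Hh are not d-separated given {Rr}.

There are 2 undirected paths between Kk and Hh; checking each against the conditioning set {Rr}:
Path 1: Kk → Gg ← Rr → Hh
  Gg is a collider here and neither Gg nor any of its descendants is conditioned on, so the collider stays closed — the path is blocked at Gg.
Path 2: Kk → Gg → Hh
  Gg is a chain and Gg is not conditioned on — no node blocks this path, so it is active.
Since the path Kk → Gg → Hh is active, Kk and Hh are not d-separated given {Rr}.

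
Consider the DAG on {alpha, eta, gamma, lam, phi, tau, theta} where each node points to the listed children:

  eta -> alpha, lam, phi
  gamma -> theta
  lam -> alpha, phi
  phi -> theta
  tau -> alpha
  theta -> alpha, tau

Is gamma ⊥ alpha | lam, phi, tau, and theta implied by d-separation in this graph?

Enumerating the 6 paths from gamma to alpha and testing each for blocking by {lam, phi, tau, theta}:
  1. gamma → theta → tau → alpha — theta:chain[blocks]; tau:chain[blocks] ⇒ blocked
  2. gamma → theta ← phi ← lam ← eta → alpha — theta:collider[open]; phi:chain[blocks]; lam:chain[blocks]; eta:fork[open] ⇒ blocked
  3. gamma → theta ← phi ← lam → alpha — theta:collider[open]; phi:chain[blocks]; lam:fork[blocks] ⇒ blocked
  4. gamma → theta ← phi ← eta → lam → alpha — theta:collider[open]; phi:chain[blocks]; eta:fork[open]; lam:chain[blocks] ⇒ blocked
  5. gamma → theta ← phi ← eta → alpha — theta:collider[open]; phi:chain[blocks]; eta:fork[open] ⇒ blocked
  6. gamma → theta → alpha — theta:chain[blocks] ⇒ blocked
All paths are blocked; gamma ⊥ alpha | {lam, phi, tau, theta} holds.

Yes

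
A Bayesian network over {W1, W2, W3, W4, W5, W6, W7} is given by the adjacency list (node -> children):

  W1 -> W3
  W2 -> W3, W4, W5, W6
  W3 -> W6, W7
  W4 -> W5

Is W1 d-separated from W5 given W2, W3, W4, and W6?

We examine all 4 paths between W1 and W5:
Path 1: W1 → W3 → W6 ← W2 → W5
  W3 is a chain here and W3 is conditioned on, so the path is blocked at W3.
Path 2: W1 → W3 → W6 ← W2 → W4 → W5
  W3 is a chain here and W3 is conditioned on, so the path is blocked at W3.
Path 3: W1 → W3 ← W2 → W5
  W2 is a fork here and W2 is conditioned on, so the path is blocked at W2.
Path 4: W1 → W3 ← W2 → W4 → W5
  W2 is a fork here and W2 is conditioned on, so the path is blocked at W2.
Every path is blocked, so W1 and W5 are d-separated given {W2, W3, W4, W6}.

Yes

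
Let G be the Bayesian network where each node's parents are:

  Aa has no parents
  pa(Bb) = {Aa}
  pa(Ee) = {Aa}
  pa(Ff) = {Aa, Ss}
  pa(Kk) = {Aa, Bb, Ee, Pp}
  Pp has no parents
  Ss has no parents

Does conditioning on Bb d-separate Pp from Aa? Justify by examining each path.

Yes

We examine all 3 paths between Pp and Aa:
Path 1: Pp → Kk ← Aa
  Kk is a collider here and neither Kk nor any of its descendants is conditioned on, so the collider stays closed — the path is blocked at Kk.
Path 2: Pp → Kk ← Bb ← Aa
  Kk is a collider here and neither Kk nor any of its descendants is conditioned on, so the collider stays closed — the path is blocked at Kk.
Path 3: Pp → Kk ← Ee ← Aa
  Kk is a collider here and neither Kk nor any of its descendants is conditioned on, so the collider stays closed — the path is blocked at Kk.
All paths are blocked; Pp ⊥ Aa | {Bb} holds.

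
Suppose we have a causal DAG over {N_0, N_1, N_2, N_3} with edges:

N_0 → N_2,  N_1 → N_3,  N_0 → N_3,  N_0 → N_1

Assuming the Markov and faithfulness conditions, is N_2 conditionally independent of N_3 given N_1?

No

2 paths connect N_2 and N_3; each must be blocked for d-separation to hold:
Path 1: N_2 ← N_0 → N_3
  N_0 is a fork and N_0 is not conditioned on — no node blocks this path, so it is active.
Path 2: N_2 ← N_0 → N_1 → N_3
  N_1 is a chain here and N_1 is conditioned on, so the path is blocked at N_1.
At least one path is unblocked, so d-separation fails.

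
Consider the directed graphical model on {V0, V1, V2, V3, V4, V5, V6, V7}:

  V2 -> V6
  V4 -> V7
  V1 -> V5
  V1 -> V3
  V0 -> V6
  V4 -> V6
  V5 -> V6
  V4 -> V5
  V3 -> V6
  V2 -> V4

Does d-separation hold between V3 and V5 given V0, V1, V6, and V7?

No

There are 4 undirected paths between V3 and V5; checking each against the conditioning set {V0, V1, V6, V7}:
  1. V3 → V6 ← V4 → V5 — V6:collider[open]; V4:fork[open] ⇒ active
  2. V3 → V6 ← V2 → V4 → V5 — V6:collider[open]; V2:fork[open]; V4:chain[open] ⇒ active
  3. V3 → V6 ← V5 — V6:collider[open] ⇒ active
  4. V3 ← V1 → V5 — V1:fork[blocks] ⇒ blocked
Because an active path exists, V3 and V5 are not d-separated.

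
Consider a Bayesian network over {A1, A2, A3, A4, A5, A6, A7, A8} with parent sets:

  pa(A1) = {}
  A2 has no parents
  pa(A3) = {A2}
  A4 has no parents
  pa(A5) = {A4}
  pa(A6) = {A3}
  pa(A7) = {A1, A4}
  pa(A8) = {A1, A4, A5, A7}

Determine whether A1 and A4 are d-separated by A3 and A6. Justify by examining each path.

Yes — A1 and A4 are d-separated given {A3, A6}.

Enumerating the 6 paths from A1 to A4 and testing each for blocking by {A3, A6}:
  1. A1 → A8 ← A4 — A8:collider[blocks] ⇒ blocked
  2. A1 → A8 ← A5 ← A4 — A8:collider[blocks]; A5:chain[open] ⇒ blocked
  3. A1 → A8 ← A7 ← A4 — A8:collider[blocks]; A7:chain[open] ⇒ blocked
  4. A1 → A7 ← A4 — A7:collider[blocks] ⇒ blocked
  5. A1 → A7 → A8 ← A4 — A7:chain[open]; A8:collider[blocks] ⇒ blocked
  6. A1 → A7 → A8 ← A5 ← A4 — A7:chain[open]; A8:collider[blocks]; A5:chain[open] ⇒ blocked
Every path is blocked, so A1 and A4 are d-separated given {A3, A6}.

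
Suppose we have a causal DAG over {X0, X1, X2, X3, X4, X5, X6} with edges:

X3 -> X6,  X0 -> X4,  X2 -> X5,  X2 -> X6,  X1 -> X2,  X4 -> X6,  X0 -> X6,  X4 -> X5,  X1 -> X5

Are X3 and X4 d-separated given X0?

We examine all 4 paths between X3 and X4:
Path 1: X3 → X6 ← X0 → X4
  X6 is a collider here and neither X6 nor any of its descendants is conditioned on, so the collider stays closed — the path is blocked at X6.
Path 2: X3 → X6 ← X4
  X6 is a collider here and neither X6 nor any of its descendants is conditioned on, so the collider stays closed — the path is blocked at X6.
Path 3: X3 → X6 ← X2 ← X1 → X5 ← X4
  X6 is a collider here and neither X6 nor any of its descendants is conditioned on, so the collider stays closed — the path is blocked at X6.
Path 4: X3 → X6 ← X2 → X5 ← X4
  X6 is a collider here and neither X6 nor any of its descendants is conditioned on, so the collider stays closed — the path is blocked at X6.
Since every path is blocked, d-separation holds.

Yes — X3 and X4 are d-separated given {X0}.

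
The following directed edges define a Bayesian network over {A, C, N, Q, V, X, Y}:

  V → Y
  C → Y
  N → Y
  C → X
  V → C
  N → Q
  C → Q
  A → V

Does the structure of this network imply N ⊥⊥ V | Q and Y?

No

We examine all 4 paths between N and V:
  1. N → Y ← V — Y:collider[open] ⇒ active
  2. N → Y ← C ← V — Y:collider[open]; C:chain[open] ⇒ active
  3. N → Q ← C ← V — Q:collider[open]; C:chain[open] ⇒ active
  4. N → Q ← C → Y ← V — Q:collider[open]; C:fork[open]; Y:collider[open] ⇒ active
Since the path N → Y ← V is active, N and V are not d-separated given {Q, Y}.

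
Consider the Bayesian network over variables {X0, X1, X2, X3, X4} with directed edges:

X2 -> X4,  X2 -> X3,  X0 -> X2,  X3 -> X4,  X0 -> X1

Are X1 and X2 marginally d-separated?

Only one path connects X1 and X2:
  1. X1 ← X0 → X2 — X0:fork[open] ⇒ active
At least one path is unblocked, so d-separation fails.

No — X1 and X2 are not d-separated given ∅.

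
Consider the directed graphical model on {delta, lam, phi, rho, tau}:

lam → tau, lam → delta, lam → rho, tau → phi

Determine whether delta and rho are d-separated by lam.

Yes

The only undirected path from delta to rho is:
Path 1: delta ← lam → rho
  lam is a fork here and lam is conditioned on, so the path is blocked at lam.
Since every path is blocked, d-separation holds.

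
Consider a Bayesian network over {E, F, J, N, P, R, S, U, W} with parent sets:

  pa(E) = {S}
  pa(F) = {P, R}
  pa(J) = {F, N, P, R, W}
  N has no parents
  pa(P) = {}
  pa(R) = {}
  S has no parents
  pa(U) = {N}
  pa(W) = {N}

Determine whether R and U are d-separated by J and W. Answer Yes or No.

No — R and U are not d-separated given {J, W}.

6 paths connect R and U; each must be blocked for d-separation to hold:
  1. R → F ← P → J ← W ← N → U — F:collider[open]; P:fork[open]; J:collider[open]; W:chain[blocks]; N:fork[open] ⇒ blocked
  2. R → F ← P → J ← N → U — F:collider[open]; P:fork[open]; J:collider[open]; N:fork[open] ⇒ active
  3. R → F → J ← W ← N → U — F:chain[open]; J:collider[open]; W:chain[blocks]; N:fork[open] ⇒ blocked
  4. R → F → J ← N → U — F:chain[open]; J:collider[open]; N:fork[open] ⇒ active
  5. R → J ← W ← N → U — J:collider[open]; W:chain[blocks]; N:fork[open] ⇒ blocked
  6. R → J ← N → U — J:collider[open]; N:fork[open] ⇒ active
Because an active path exists, R and U are not d-separated.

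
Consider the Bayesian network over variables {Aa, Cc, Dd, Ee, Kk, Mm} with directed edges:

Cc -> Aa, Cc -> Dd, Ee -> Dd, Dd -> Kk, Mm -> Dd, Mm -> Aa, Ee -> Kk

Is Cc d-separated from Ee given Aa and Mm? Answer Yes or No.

There are 4 undirected paths between Cc and Ee; checking each against the conditioning set {Aa, Mm}:
  1. Cc → Aa ← Mm → Dd → Kk ← Ee — Aa:collider[open]; Mm:fork[blocks]; Dd:chain[open]; Kk:collider[blocks] ⇒ blocked
  2. Cc → Aa ← Mm → Dd ← Ee — Aa:collider[open]; Mm:fork[blocks]; Dd:collider[blocks] ⇒ blocked
  3. Cc → Dd → Kk ← Ee — Dd:chain[open]; Kk:collider[blocks] ⇒ blocked
  4. Cc → Dd ← Ee — Dd:collider[blocks] ⇒ blocked
Since every path is blocked, d-separation holds.

Yes — Cc and Ee are d-separated given {Aa, Mm}.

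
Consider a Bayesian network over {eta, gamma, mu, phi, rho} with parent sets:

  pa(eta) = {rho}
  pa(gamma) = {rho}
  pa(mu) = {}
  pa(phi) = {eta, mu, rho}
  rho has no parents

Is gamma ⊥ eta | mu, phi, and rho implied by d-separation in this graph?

2 paths connect gamma and eta; each must be blocked for d-separation to hold:
  1. gamma ← rho → phi ← eta — rho:fork[blocks]; phi:collider[open] ⇒ blocked
  2. gamma ← rho → eta — rho:fork[blocks] ⇒ blocked
All paths are blocked; gamma ⊥ eta | {mu, phi, rho} holds.

Yes — gamma and eta are d-separated given {mu, phi, rho}.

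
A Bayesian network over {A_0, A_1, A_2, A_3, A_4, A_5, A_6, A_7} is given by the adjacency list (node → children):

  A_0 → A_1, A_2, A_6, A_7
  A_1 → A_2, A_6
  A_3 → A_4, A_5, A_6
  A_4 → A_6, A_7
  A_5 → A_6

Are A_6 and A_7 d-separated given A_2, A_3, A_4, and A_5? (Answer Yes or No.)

Enumerating the 6 paths from A_6 to A_7 and testing each for blocking by {A_2, A_3, A_4, A_5}:
Path 1: A_6 ← A_5 ← A_3 → A_4 → A_7
  A_5 is a chain here and A_5 is conditioned on, so the path is blocked at A_5.
Path 2: A_6 ← A_4 → A_7
  A_4 is a fork here and A_4 is conditioned on, so the path is blocked at A_4.
Path 3: A_6 ← A_1 → A_2 ← A_0 → A_7
  A_1 is a fork and A_1 is not conditioned on; A_2 is a collider and A_2 is conditioned on, which opens it; A_0 is a fork and A_0 is not conditioned on — no node blocks this path, so it is active.
Path 4: A_6 ← A_1 ← A_0 → A_7
  A_1 is a chain and A_1 is not conditioned on; A_0 is a fork and A_0 is not conditioned on — no node blocks this path, so it is active.
Path 5: A_6 ← A_3 → A_4 → A_7
  A_3 is a fork here and A_3 is conditioned on, so the path is blocked at A_3.
Path 6: A_6 ← A_0 → A_7
  A_0 is a fork and A_0 is not conditioned on — no node blocks this path, so it is active.
At least one path is unblocked, so d-separation fails.

No — A_6 and A_7 are not d-separated given {A_2, A_3, A_4, A_5}.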